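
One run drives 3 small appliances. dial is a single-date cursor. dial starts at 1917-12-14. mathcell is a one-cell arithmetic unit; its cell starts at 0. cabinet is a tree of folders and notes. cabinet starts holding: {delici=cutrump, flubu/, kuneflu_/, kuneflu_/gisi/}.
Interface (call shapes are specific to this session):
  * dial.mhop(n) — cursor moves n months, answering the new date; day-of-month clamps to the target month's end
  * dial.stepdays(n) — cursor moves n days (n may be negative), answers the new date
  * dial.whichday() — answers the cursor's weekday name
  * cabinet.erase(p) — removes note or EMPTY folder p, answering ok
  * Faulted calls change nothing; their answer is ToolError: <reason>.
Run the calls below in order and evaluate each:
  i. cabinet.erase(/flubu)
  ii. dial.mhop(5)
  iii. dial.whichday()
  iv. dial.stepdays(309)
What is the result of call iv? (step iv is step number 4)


Answer: 1919-03-19

Derivation:
Step: cabinet.erase[p: /flubu]
Result: ok
Step: dial.mhop[n: 5]
Result: 1918-05-14
Step: dial.whichday[]
Result: Tuesday
Step: dial.stepdays[n: 309]
Result: 1919-03-19


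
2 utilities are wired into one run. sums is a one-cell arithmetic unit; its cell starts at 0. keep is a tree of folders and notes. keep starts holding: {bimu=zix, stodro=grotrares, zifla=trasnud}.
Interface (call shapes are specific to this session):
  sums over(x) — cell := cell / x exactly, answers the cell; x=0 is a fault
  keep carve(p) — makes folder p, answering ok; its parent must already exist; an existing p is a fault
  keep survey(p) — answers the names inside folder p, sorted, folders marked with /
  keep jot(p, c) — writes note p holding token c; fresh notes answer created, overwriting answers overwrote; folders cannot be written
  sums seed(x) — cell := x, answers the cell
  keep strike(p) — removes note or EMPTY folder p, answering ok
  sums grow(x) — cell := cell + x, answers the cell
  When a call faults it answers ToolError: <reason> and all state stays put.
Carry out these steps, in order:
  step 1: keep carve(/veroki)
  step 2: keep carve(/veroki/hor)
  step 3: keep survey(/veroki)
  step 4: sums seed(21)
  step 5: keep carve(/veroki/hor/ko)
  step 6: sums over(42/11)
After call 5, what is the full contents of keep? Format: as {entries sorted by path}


> keep carve p→/veroki
  ok
> keep carve p→/veroki/hor
  ok
> keep survey p→/veroki
  [hor/]
> sums seed x→21
  21
> keep carve p→/veroki/hor/ko
  ok
> sums over x→42/11
  11/2

Answer: {bimu=zix, stodro=grotrares, veroki/, veroki/hor/, veroki/hor/ko/, zifla=trasnud}


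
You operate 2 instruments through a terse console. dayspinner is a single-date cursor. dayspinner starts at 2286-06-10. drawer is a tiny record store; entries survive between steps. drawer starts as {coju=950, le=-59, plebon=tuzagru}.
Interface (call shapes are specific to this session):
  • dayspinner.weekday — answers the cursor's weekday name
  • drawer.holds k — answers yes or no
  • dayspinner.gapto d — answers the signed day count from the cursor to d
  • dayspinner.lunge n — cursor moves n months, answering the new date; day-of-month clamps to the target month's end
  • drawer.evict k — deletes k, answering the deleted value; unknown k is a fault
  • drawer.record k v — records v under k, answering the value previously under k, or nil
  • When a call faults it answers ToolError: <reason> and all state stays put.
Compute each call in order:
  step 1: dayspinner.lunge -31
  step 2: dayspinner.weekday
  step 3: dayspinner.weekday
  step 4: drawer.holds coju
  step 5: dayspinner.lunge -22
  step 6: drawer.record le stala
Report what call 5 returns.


Answer: 2282-01-10

Derivation:
>> dayspinner.lunge(n: -31)
<< 2283-11-10
>> dayspinner.weekday()
<< Saturday
>> dayspinner.weekday()
<< Saturday
>> drawer.holds(k: coju)
<< yes
>> dayspinner.lunge(n: -22)
<< 2282-01-10
>> drawer.record(k: le, v: stala)
<< -59


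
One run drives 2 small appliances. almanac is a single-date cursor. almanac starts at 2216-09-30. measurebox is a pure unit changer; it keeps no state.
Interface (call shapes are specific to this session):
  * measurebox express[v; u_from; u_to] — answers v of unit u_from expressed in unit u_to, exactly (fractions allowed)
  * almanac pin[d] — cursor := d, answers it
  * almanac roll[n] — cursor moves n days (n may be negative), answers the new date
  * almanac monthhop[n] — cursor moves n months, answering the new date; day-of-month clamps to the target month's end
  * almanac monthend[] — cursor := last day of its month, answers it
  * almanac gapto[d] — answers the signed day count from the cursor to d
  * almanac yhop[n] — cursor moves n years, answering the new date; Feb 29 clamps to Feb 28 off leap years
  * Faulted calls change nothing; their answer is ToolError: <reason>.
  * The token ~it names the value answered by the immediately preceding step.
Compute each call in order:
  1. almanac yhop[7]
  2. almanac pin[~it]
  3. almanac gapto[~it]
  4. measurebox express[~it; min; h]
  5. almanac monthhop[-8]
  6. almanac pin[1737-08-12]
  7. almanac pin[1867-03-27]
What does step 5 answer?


→ almanac yhop(n='7')
← 2223-09-30
→ almanac pin(d='~it')
← 2223-09-30
→ almanac gapto(d='~it')
← 0
→ measurebox express(v='~it', u_from='min', u_to='h')
← 0
→ almanac monthhop(n='-8')
← 2223-01-30
→ almanac pin(d='1737-08-12')
← 1737-08-12
→ almanac pin(d='1867-03-27')
← 1867-03-27

Answer: 2223-01-30


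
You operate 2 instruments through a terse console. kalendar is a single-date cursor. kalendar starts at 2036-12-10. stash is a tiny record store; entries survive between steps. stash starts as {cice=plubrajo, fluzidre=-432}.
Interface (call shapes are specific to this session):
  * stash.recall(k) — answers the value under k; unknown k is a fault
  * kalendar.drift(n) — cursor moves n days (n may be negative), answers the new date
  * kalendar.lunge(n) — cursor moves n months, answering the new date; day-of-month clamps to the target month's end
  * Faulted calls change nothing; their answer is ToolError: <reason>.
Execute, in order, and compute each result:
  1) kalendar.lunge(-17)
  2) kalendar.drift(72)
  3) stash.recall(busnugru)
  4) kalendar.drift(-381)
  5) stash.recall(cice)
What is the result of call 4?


Act: lunge[n='-17']
Obs: 2035-07-10
Act: drift[n='72']
Obs: 2035-09-20
Act: recall[k='busnugru']
Obs: ToolError: no such key busnugru
Act: drift[n='-381']
Obs: 2034-09-04
Act: recall[k='cice']
Obs: plubrajo

Answer: 2034-09-04


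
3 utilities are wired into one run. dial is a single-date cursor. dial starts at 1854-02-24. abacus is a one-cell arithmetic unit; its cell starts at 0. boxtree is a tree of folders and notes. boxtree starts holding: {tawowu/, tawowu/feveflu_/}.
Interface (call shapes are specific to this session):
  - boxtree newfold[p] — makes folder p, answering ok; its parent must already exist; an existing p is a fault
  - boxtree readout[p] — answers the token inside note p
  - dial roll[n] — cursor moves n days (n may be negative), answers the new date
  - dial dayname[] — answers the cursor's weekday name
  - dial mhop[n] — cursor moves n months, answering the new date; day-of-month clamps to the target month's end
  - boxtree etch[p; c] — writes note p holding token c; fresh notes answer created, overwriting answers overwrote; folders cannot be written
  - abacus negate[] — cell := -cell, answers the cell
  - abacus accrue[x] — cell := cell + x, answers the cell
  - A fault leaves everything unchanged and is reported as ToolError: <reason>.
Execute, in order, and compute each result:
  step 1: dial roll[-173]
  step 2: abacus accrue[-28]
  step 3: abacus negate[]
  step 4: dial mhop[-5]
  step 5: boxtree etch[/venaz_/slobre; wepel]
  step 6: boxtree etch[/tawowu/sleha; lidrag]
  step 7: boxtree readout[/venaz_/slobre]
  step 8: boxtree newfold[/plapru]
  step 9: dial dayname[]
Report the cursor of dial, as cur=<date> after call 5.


→ dial roll(n: -173)
← 1853-09-04
→ abacus accrue(x: -28)
← -28
→ abacus negate()
← 28
→ dial mhop(n: -5)
← 1853-04-04
→ boxtree etch(p: /venaz_/slobre, c: wepel)
← ToolError: no parent
→ boxtree etch(p: /tawowu/sleha, c: lidrag)
← created
→ boxtree readout(p: /venaz_/slobre)
← ToolError: not found
→ boxtree newfold(p: /plapru)
← ok
→ dial dayname()
← Monday

Answer: cur=1853-04-04


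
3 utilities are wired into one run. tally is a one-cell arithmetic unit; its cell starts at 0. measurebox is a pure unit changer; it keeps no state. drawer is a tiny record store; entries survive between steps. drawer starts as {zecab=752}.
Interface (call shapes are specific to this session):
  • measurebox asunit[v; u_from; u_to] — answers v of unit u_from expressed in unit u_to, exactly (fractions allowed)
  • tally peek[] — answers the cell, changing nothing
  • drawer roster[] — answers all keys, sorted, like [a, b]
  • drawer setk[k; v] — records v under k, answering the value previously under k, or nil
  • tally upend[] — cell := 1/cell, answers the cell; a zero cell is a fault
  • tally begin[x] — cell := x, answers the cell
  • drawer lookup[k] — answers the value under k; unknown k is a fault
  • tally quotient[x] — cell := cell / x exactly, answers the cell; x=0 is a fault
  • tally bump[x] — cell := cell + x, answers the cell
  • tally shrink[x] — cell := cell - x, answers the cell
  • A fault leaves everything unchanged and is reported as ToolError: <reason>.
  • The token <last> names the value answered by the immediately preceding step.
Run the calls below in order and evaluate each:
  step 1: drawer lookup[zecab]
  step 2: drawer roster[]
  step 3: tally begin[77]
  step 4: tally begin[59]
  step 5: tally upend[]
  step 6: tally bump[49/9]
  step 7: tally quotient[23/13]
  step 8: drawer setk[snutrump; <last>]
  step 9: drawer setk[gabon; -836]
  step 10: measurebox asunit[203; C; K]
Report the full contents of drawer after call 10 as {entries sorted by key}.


# 1. drawer lookup(k→zecab) ~> 752
# 2. drawer roster() ~> [zecab]
# 3. tally begin(x→77) ~> 77
# 4. tally begin(x→59) ~> 59
# 5. tally upend() ~> 1/59
# 6. tally bump(x→49/9) ~> 2900/531
# 7. tally quotient(x→23/13) ~> 37700/12213
# 8. drawer setk(k→snutrump, v→<last>) ~> nil
# 9. drawer setk(k→gabon, v→-836) ~> nil
# 10. measurebox asunit(v→203, u_from→C, u_to→K) ~> 9523/20

Answer: {gabon=-836, snutrump=37700/12213, zecab=752}


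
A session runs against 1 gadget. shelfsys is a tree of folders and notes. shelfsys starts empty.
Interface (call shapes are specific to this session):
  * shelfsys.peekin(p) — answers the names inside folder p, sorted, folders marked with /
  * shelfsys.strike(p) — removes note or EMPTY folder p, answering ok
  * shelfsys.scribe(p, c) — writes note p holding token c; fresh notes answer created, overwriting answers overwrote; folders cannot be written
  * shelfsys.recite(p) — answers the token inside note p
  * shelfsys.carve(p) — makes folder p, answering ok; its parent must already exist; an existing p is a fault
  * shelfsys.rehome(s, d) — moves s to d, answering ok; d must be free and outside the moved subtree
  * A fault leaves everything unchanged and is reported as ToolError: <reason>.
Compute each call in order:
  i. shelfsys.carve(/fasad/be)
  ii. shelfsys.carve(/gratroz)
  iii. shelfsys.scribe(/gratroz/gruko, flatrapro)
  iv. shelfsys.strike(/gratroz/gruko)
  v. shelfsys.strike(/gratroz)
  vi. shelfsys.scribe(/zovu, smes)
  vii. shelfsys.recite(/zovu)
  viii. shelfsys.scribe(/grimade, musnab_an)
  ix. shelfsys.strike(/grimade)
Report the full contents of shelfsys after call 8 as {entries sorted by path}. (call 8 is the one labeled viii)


Answer: {grimade=musnab_an, zovu=smes}

Derivation:
Using carve on p→/fasad/be, and observe ToolError: no parent.
Next I call carve on p→/gratroz, and observe ok.
I use scribe on p→/gratroz/gruko, c→flatrapro, yielding created.
I call strike on p→/gratroz/gruko, and see ok.
Calling strike on p→/gratroz, — result: ok.
Using scribe on p→/zovu, c→smes, and observe created.
Calling recite on p→/zovu, and see smes.
I run scribe on p→/grimade, c→musnab_an, yielding created.
I run strike on p→/grimade, — result: ok.


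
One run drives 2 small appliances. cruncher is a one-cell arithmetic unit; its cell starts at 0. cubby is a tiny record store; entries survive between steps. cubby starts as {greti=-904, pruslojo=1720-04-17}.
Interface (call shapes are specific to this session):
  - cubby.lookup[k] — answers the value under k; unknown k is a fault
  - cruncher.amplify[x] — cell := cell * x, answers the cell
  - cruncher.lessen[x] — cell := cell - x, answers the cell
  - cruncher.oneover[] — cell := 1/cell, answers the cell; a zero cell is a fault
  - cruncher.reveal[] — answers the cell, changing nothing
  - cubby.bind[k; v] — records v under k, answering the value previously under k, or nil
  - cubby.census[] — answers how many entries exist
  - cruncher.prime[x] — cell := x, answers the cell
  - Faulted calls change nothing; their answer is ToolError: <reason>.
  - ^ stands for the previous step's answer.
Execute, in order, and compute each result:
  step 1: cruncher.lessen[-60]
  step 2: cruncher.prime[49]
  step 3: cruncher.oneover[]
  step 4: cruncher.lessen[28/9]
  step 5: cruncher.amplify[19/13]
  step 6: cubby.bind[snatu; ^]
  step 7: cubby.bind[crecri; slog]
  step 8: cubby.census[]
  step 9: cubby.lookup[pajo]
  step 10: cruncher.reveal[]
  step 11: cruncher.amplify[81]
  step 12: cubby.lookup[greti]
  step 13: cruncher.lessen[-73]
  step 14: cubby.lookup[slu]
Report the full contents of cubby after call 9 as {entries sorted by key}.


→ lessen(x: -60)
← 60
→ prime(x: 49)
← 49
→ oneover()
← 1/49
→ lessen(x: 28/9)
← -1363/441
→ amplify(x: 19/13)
← -25897/5733
→ bind(k: snatu, v: ^)
← nil
→ bind(k: crecri, v: slog)
← nil
→ census()
← 4
→ lookup(k: pajo)
← ToolError: no such key pajo
→ reveal()
← -25897/5733
→ amplify(x: 81)
← -233073/637
→ lookup(k: greti)
← -904
→ lessen(x: -73)
← -186572/637
→ lookup(k: slu)
← ToolError: no such key slu

Answer: {crecri=slog, greti=-904, pruslojo=1720-04-17, snatu=-25897/5733}


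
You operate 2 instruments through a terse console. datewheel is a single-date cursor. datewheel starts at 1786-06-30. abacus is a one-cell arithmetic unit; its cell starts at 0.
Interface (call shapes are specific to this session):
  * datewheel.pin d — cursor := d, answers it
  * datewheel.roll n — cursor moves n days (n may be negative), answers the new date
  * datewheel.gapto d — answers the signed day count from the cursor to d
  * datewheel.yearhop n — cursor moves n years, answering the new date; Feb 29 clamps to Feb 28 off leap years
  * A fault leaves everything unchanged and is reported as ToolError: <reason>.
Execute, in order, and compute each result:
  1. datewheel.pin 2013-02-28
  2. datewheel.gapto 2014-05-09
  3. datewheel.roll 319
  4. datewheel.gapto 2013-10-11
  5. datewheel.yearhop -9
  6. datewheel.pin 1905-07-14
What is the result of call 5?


I call datewheel.pin(d→2013-02-28), — result: 2013-02-28.
I run datewheel.gapto(d→2014-05-09), and get 435.
I try datewheel.roll(n→319), and get 2014-01-13.
I run datewheel.gapto(d→2013-10-11), — result: -94.
Next I call datewheel.yearhop(n→-9), giving 2005-01-13.
I run datewheel.pin(d→1905-07-14), → 1905-07-14.

Answer: 2005-01-13


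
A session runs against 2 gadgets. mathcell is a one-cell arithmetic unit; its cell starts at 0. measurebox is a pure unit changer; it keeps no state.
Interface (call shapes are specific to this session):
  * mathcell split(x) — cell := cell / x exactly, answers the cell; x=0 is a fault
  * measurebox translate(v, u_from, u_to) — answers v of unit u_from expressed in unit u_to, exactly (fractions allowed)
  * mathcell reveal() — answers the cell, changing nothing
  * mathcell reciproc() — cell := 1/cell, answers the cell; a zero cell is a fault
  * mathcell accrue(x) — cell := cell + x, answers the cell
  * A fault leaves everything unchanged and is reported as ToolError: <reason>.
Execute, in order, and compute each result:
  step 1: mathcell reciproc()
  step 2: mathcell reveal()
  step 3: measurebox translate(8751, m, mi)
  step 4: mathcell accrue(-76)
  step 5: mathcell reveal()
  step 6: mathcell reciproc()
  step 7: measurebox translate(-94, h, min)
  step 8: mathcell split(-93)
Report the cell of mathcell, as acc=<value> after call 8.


Answer: acc=1/7068

Derivation:
Then mathcell reciproc, and see ToolError: reciprocal of zero.
I invoke mathcell reveal(), which returns 0.
Invoking measurebox translate with v: 8751, u_from: m, u_to: mi, and observe 364625/67056.
Calling mathcell accrue with x: -76, — result: -76.
I call mathcell reveal, giving -76.
Invoking mathcell reciproc, and see -1/76.
Now I run measurebox translate with v: -94, u_from: h, u_to: min, which returns -5640.
I call mathcell split with x: -93: 1/7068.


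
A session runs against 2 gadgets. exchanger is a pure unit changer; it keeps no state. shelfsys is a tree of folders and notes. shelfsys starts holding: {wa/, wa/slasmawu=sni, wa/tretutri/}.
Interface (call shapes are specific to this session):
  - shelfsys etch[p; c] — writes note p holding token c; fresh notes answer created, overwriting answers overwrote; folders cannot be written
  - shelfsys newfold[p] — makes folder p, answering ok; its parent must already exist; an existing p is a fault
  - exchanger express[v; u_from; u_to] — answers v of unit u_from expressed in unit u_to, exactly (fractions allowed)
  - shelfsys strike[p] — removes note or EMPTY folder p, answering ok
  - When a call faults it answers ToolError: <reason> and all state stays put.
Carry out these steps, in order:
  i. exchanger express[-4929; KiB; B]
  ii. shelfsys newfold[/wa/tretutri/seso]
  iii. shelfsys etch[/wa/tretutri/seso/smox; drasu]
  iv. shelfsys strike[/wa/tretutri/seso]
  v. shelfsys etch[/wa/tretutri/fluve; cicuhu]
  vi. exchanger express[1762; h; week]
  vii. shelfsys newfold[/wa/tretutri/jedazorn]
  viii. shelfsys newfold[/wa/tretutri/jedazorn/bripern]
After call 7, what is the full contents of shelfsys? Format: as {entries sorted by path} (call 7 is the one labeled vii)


Answer: {wa/, wa/slasmawu=sni, wa/tretutri/, wa/tretutri/fluve=cicuhu, wa/tretutri/jedazorn/, wa/tretutri/seso/, wa/tretutri/seso/smox=drasu}

Derivation:
·→ exchanger express(-4929, KiB, B)
·← -5047296
·→ shelfsys newfold(/wa/tretutri/seso)
·← ok
·→ shelfsys etch(/wa/tretutri/seso/smox, drasu)
·← created
·→ shelfsys strike(/wa/tretutri/seso)
·← ToolError: not empty
·→ shelfsys etch(/wa/tretutri/fluve, cicuhu)
·← created
·→ exchanger express(1762, h, week)
·← 881/84
·→ shelfsys newfold(/wa/tretutri/jedazorn)
·← ok
·→ shelfsys newfold(/wa/tretutri/jedazorn/bripern)
·← ok


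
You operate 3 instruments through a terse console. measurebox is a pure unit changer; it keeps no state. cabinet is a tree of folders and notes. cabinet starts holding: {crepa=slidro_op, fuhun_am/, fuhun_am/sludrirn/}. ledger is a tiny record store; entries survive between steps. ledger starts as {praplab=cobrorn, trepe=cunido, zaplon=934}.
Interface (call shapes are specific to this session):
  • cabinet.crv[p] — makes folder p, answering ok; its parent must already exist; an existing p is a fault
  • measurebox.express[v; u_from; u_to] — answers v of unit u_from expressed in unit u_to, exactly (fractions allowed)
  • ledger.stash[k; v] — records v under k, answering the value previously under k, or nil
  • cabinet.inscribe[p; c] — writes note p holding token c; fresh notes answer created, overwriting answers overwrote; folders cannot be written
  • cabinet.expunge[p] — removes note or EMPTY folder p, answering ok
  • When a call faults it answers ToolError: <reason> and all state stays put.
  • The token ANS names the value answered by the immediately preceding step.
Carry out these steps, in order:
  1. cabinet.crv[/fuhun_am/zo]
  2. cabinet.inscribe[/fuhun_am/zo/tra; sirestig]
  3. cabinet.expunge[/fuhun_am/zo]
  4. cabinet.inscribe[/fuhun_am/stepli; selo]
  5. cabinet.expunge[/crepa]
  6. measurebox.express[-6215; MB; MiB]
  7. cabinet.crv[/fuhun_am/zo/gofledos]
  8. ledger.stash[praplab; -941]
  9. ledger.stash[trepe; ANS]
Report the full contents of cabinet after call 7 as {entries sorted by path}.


Answer: {fuhun_am/, fuhun_am/sludrirn/, fuhun_am/stepli=selo, fuhun_am/zo/, fuhun_am/zo/gofledos/, fuhun_am/zo/tra=sirestig}

Derivation:
I use crv(p: /fuhun_am/zo), yielding ok.
Now I run inscribe(p: /fuhun_am/zo/tra, c: sirestig), and observe created.
Calling expunge(p: /fuhun_am/zo), and observe ToolError: not empty.
Now I run inscribe(p: /fuhun_am/stepli, c: selo), giving created.
Using expunge(p: /crepa), → ok.
I use express(v: -6215, u_from: MB, u_to: MiB), — result: -97109375/16384.
Next I call crv(p: /fuhun_am/zo/gofledos), → ok.
Using stash(k: praplab, v: -941), and see cobrorn.
I invoke stash(k: trepe, v: ANS): cunido.


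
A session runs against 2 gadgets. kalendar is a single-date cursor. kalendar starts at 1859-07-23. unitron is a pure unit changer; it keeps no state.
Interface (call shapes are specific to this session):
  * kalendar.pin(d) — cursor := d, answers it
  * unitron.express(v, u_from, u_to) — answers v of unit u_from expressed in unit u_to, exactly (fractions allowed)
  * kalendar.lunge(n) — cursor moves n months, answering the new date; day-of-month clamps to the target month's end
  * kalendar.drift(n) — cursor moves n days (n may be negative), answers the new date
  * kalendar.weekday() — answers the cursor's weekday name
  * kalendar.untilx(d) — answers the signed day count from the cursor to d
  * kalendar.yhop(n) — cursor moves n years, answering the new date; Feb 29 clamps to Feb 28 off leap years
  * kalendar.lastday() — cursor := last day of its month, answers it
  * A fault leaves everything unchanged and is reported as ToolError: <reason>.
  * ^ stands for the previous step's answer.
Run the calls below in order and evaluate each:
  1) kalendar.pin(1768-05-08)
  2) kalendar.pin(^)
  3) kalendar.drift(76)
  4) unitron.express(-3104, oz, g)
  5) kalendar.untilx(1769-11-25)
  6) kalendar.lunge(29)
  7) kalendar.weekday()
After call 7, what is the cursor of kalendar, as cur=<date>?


Answer: cur=1770-12-23

Derivation:
% kalendar.pin d→1768-05-08
= 1768-05-08
% kalendar.pin d→^
= 1768-05-08
% kalendar.drift n→76
= 1768-07-23
% unitron.express v→-3104 u_from→oz u_to→g
= -4399845989/50000
% kalendar.untilx d→1769-11-25
= 490
% kalendar.lunge n→29
= 1770-12-23
% kalendar.weekday
= Sunday


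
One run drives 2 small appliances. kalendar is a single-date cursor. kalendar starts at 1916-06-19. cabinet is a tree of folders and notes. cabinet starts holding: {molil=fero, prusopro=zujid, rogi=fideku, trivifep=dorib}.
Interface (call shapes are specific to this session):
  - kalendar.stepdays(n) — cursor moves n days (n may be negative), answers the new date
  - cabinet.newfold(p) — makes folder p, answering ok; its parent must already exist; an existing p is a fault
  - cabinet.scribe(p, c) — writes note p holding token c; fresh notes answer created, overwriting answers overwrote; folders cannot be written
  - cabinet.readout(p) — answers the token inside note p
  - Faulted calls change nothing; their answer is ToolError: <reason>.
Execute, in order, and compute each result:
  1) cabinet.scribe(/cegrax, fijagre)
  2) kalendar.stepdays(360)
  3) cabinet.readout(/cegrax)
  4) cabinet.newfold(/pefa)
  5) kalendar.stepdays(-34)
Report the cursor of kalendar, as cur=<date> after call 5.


-> cabinet.scribe(/cegrax, fijagre)
<- created
-> kalendar.stepdays(360)
<- 1917-06-14
-> cabinet.readout(/cegrax)
<- fijagre
-> cabinet.newfold(/pefa)
<- ok
-> kalendar.stepdays(-34)
<- 1917-05-11

Answer: cur=1917-05-11


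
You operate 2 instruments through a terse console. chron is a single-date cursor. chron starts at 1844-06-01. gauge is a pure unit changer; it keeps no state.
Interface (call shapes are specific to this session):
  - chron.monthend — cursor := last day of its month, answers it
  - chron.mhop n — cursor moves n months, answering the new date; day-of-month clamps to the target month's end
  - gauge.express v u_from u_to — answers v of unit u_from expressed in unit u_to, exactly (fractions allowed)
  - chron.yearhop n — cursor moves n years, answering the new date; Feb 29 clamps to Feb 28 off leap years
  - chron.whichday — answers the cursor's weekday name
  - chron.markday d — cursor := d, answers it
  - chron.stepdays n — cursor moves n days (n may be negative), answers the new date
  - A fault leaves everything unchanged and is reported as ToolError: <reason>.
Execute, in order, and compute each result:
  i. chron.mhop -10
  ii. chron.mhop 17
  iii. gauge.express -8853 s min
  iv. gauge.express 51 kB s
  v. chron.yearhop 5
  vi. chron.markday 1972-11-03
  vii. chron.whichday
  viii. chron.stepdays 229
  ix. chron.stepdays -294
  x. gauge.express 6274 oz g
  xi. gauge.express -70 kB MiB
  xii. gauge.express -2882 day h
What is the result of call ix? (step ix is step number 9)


> mhop n→-10
= 1843-08-01
> mhop n→17
= 1845-01-01
> express v→-8853 u_from→s u_to→min
= -2951/20
> express v→51 u_from→kB u_to→s
= ToolError: incompatible units
> yearhop n→5
= 1850-01-01
> markday d→1972-11-03
= 1972-11-03
> whichday
= Friday
> stepdays n→229
= 1973-06-20
> stepdays n→-294
= 1972-08-30
> express v→6274 u_from→oz u_to→g
= 142291926469/800000
> express v→-70 u_from→kB u_to→MiB
= -4375/65536
> express v→-2882 u_from→day u_to→h
= -69168

Answer: 1972-08-30


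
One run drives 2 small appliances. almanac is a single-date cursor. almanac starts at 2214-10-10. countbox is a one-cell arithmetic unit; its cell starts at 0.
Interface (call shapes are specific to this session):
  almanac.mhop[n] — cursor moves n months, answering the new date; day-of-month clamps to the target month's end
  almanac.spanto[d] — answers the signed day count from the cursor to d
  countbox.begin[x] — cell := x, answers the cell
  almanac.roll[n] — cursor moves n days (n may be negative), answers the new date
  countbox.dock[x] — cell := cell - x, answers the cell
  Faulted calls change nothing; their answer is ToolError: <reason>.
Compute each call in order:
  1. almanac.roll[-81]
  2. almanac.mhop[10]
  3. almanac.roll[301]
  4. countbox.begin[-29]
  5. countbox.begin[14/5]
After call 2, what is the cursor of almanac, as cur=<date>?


# almanac.roll(n: -81) ~> 2214-07-21
# almanac.mhop(n: 10) ~> 2215-05-21
# almanac.roll(n: 301) ~> 2216-03-17
# countbox.begin(x: -29) ~> -29
# countbox.begin(x: 14/5) ~> 14/5

Answer: cur=2215-05-21


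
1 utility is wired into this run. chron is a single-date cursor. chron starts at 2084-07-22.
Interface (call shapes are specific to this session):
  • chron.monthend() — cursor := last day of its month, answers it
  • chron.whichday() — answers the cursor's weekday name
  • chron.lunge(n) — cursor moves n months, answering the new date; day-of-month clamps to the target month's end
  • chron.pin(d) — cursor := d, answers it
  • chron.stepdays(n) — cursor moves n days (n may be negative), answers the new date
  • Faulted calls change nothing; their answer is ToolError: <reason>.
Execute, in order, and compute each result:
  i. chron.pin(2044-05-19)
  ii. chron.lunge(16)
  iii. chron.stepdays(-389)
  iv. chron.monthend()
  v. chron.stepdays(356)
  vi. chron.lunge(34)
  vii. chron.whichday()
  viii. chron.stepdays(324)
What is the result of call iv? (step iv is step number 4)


Answer: 2044-08-31

Derivation:
Act: chron.pin[d='2044-05-19']
Obs: 2044-05-19
Act: chron.lunge[n='16']
Obs: 2045-09-19
Act: chron.stepdays[n='-389']
Obs: 2044-08-26
Act: chron.monthend[]
Obs: 2044-08-31
Act: chron.stepdays[n='356']
Obs: 2045-08-22
Act: chron.lunge[n='34']
Obs: 2048-06-22
Act: chron.whichday[]
Obs: Monday
Act: chron.stepdays[n='324']
Obs: 2049-05-12


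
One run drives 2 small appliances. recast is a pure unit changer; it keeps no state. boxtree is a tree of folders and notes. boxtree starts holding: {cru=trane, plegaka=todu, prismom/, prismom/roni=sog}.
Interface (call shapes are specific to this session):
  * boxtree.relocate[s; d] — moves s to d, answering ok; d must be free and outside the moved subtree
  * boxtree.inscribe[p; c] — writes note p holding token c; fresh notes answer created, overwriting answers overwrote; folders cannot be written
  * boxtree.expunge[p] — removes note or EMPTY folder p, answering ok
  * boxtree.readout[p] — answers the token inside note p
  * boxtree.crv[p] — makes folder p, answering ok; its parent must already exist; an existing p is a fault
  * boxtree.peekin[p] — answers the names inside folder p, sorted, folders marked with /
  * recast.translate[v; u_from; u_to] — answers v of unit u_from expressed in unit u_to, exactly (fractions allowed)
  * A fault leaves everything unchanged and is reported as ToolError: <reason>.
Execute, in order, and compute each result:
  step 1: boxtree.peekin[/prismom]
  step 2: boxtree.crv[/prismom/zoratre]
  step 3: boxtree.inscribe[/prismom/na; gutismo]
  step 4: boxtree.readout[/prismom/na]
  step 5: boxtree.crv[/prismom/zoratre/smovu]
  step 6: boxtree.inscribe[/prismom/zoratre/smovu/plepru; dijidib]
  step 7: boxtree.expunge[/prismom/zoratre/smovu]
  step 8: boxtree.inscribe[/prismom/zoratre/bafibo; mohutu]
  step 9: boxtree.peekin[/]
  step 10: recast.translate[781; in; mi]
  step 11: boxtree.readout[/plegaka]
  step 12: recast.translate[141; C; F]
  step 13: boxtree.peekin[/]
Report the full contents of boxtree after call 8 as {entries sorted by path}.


CALL boxtree.peekin[p='/prismom']
RET  [roni]
CALL boxtree.crv[p='/prismom/zoratre']
RET  ok
CALL boxtree.inscribe[p='/prismom/na'; c='gutismo']
RET  created
CALL boxtree.readout[p='/prismom/na']
RET  gutismo
CALL boxtree.crv[p='/prismom/zoratre/smovu']
RET  ok
CALL boxtree.inscribe[p='/prismom/zoratre/smovu/plepru'; c='dijidib']
RET  created
CALL boxtree.expunge[p='/prismom/zoratre/smovu']
RET  ToolError: not empty
CALL boxtree.inscribe[p='/prismom/zoratre/bafibo'; c='mohutu']
RET  created
CALL boxtree.peekin[p='/']
RET  [cru, plegaka, prismom/]
CALL recast.translate[v='781'; u_from='in'; u_to='mi']
RET  71/5760
CALL boxtree.readout[p='/plegaka']
RET  todu
CALL recast.translate[v='141'; u_from='C'; u_to='F']
RET  1429/5
CALL boxtree.peekin[p='/']
RET  [cru, plegaka, prismom/]

Answer: {cru=trane, plegaka=todu, prismom/, prismom/na=gutismo, prismom/roni=sog, prismom/zoratre/, prismom/zoratre/bafibo=mohutu, prismom/zoratre/smovu/, prismom/zoratre/smovu/plepru=dijidib}


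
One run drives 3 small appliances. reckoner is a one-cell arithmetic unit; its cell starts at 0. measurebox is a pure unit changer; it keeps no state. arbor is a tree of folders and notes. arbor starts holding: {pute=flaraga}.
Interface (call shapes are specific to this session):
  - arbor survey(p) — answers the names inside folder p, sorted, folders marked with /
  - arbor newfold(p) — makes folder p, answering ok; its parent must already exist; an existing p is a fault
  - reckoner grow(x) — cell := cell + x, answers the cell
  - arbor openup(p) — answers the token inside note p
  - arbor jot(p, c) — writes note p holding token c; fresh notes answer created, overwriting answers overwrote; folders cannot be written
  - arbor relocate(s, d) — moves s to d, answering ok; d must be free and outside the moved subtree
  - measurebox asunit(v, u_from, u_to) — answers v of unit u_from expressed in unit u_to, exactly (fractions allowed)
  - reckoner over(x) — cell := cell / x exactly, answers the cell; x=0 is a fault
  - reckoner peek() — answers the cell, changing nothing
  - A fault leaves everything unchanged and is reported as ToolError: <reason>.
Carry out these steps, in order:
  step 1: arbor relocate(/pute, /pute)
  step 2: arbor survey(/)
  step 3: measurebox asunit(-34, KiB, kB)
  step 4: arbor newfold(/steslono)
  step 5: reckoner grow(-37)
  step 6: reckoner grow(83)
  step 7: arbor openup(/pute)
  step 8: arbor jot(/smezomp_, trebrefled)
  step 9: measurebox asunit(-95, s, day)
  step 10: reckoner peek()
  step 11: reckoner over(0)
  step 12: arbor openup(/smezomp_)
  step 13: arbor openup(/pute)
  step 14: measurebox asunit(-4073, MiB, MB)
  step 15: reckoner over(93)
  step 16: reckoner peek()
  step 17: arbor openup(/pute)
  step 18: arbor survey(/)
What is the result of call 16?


CALL arbor relocate[/pute; /pute]
RET  ToolError: exists
CALL arbor survey[/]
RET  [pute]
CALL measurebox asunit[-34; KiB; kB]
RET  -4352/125
CALL arbor newfold[/steslono]
RET  ok
CALL reckoner grow[-37]
RET  -37
CALL reckoner grow[83]
RET  46
CALL arbor openup[/pute]
RET  flaraga
CALL arbor jot[/smezomp_; trebrefled]
RET  created
CALL measurebox asunit[-95; s; day]
RET  -19/17280
CALL reckoner peek[]
RET  46
CALL reckoner over[0]
RET  ToolError: division by zero
CALL arbor openup[/smezomp_]
RET  trebrefled
CALL arbor openup[/pute]
RET  flaraga
CALL measurebox asunit[-4073; MiB; MB]
RET  -66732032/15625
CALL reckoner over[93]
RET  46/93
CALL reckoner peek[]
RET  46/93
CALL arbor openup[/pute]
RET  flaraga
CALL arbor survey[/]
RET  [pute, smezomp_, steslono/]

Answer: 46/93


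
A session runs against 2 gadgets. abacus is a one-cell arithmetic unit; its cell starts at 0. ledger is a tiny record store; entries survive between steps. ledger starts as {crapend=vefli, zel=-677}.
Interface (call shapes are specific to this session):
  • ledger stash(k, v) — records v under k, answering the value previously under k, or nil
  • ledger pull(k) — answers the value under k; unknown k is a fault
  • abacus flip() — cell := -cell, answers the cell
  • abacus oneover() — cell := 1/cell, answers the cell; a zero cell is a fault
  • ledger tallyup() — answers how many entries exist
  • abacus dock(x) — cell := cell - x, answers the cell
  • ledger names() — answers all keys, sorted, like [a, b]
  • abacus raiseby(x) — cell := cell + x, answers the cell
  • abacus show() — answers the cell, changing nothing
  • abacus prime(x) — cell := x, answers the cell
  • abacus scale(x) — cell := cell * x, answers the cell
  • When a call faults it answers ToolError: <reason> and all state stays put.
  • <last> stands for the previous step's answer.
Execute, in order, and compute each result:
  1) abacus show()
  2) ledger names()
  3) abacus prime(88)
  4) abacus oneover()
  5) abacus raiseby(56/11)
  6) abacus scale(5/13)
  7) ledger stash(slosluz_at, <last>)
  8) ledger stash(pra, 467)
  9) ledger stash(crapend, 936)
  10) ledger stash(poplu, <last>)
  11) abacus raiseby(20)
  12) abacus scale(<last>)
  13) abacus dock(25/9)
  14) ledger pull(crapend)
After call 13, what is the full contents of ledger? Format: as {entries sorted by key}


Answer: {crapend=936, poplu=vefli, pra=467, slosluz_at=2245/1144, zel=-677}

Derivation:
==> abacus show()
<== 0
==> ledger names()
<== [crapend, zel]
==> abacus prime(88)
<== 88
==> abacus oneover()
<== 1/88
==> abacus raiseby(56/11)
<== 449/88
==> abacus scale(5/13)
<== 2245/1144
==> ledger stash(slosluz_at, <last>)
<== nil
==> ledger stash(pra, 467)
<== nil
==> ledger stash(crapend, 936)
<== vefli
==> ledger stash(poplu, <last>)
<== nil
==> abacus raiseby(20)
<== 25125/1144
==> abacus scale(<last>)
<== 631265625/1308736
==> abacus dock(25/9)
<== 5648672225/11778624
==> ledger pull(crapend)
<== 936


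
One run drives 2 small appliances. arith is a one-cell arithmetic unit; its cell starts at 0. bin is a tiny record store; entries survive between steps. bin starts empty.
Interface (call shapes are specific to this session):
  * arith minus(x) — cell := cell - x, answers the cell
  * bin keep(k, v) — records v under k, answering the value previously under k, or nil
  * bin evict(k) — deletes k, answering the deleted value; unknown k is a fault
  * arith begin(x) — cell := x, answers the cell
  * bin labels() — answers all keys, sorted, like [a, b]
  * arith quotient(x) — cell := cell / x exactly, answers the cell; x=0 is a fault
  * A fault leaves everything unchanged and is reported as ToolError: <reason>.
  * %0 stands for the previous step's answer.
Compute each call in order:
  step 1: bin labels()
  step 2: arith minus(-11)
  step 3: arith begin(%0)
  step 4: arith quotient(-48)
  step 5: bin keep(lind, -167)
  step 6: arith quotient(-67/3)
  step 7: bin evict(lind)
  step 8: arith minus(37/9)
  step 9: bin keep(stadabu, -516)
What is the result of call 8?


-> bin labels()
<- []
-> arith minus(x=-11)
<- 11
-> arith begin(x=%0)
<- 11
-> arith quotient(x=-48)
<- -11/48
-> bin keep(k=lind, v=-167)
<- nil
-> arith quotient(x=-67/3)
<- 11/1072
-> bin evict(k=lind)
<- -167
-> arith minus(x=37/9)
<- -39565/9648
-> bin keep(k=stadabu, v=-516)
<- nil

Answer: -39565/9648


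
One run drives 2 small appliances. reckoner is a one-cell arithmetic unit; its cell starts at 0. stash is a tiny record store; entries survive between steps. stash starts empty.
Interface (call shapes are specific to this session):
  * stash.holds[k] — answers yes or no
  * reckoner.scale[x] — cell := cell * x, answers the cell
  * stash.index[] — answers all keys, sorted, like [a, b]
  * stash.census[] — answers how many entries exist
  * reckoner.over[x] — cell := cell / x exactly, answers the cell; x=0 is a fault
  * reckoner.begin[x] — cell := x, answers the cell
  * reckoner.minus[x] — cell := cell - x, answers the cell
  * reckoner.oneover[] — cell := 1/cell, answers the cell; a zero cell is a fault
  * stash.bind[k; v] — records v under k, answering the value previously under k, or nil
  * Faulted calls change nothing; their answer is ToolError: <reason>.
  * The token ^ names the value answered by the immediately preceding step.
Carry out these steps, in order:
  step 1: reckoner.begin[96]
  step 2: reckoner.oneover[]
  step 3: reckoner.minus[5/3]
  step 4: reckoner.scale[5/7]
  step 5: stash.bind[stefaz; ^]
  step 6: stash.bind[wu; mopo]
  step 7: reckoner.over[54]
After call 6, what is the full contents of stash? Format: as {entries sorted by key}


Answer: {stefaz=-265/224, wu=mopo}

Derivation:
$ begin 96
[out] 96
$ oneover
[out] 1/96
$ minus 5/3
[out] -53/32
$ scale 5/7
[out] -265/224
$ bind stefaz ^
[out] nil
$ bind wu mopo
[out] nil
$ over 54
[out] -265/12096


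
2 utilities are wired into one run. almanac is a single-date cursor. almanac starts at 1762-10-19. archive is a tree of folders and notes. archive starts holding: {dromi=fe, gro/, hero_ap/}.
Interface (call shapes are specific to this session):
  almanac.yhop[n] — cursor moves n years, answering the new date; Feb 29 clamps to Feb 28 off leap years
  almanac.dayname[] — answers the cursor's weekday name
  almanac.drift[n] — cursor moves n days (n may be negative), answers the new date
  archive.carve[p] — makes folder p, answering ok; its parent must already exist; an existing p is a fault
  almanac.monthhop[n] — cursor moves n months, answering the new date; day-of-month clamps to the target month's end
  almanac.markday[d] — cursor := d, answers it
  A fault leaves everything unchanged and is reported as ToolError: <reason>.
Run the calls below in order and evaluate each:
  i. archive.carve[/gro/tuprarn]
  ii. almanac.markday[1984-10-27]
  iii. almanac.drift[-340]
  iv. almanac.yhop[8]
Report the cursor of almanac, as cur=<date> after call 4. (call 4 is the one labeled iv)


Answer: cur=1991-11-22

Derivation:
% archive.carve p='/gro/tuprarn'
= ok
% almanac.markday d='1984-10-27'
= 1984-10-27
% almanac.drift n='-340'
= 1983-11-22
% almanac.yhop n='8'
= 1991-11-22


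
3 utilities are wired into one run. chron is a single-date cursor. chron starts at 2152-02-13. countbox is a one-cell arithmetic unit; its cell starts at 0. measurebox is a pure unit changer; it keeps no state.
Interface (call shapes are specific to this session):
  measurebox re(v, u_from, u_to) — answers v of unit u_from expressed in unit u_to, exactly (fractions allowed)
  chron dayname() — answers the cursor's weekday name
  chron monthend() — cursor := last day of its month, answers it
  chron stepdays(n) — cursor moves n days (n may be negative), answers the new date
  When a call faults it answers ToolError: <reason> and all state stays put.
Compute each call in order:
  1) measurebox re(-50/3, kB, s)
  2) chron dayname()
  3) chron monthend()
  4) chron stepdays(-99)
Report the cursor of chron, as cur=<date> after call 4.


Next I call measurebox re with v=-50/3, u_from=kB, u_to=s: ToolError: incompatible units.
Calling chron dayname, and see Sunday.
Now I run chron monthend(), — result: 2152-02-29.
Calling chron stepdays with n=-99, → 2151-11-22.

Answer: cur=2151-11-22
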